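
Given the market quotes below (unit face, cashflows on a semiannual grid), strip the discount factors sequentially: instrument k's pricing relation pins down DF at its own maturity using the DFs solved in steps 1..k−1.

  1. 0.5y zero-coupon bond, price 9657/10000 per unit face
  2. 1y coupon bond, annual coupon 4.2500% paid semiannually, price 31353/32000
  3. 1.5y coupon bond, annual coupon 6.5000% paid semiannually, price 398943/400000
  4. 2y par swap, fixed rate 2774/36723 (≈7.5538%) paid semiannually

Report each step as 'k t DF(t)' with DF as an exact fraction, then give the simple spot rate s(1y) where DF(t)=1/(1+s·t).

1 1/2 9657/10000
2 1 9393/10000
3 3/2 453/500
4 2 8613/10000
s(1y) = (1/(9393/10000) − 1)/(1) = 607/9393 ≈ 6.4623%

step 1 [0.5y] zero: DF = P = 9657/10000 ≈ 0.965700
step 2 [1y] bond c/2=17/800: DF=(31353/32000 − 17/800·(0.965700))/(1+17/800) = 9393/10000 ≈ 0.939300
step 3 [1.5y] bond c/2=13/400: DF=(398943/400000 − 13/400·(0.965700+0.939300))/(1+13/400) = 453/500 ≈ 0.906000
step 4 [2y] swap r/2=1387/36723: DF=(1 − 1387/36723·(0.965700+0.939300+0.906000))/(1+1387/36723) = 8613/10000 ≈ 0.861300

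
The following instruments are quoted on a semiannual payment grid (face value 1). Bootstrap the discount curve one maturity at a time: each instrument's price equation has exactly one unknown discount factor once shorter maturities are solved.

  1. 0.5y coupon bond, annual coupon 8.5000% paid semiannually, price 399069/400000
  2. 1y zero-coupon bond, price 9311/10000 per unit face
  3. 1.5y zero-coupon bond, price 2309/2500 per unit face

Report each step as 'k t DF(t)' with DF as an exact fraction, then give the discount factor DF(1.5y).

step 1 [0.5y] bond c/2=17/400: DF=(399069/400000 − 17/400·(0))/(1+17/400) = 957/1000 ≈ 0.957000
step 2 [1y] zero: DF = P = 9311/10000 ≈ 0.931100
step 3 [1.5y] zero: DF = P = 2309/2500 ≈ 0.923600

1 1/2 957/1000
2 1 9311/10000
3 3/2 2309/2500
DF(1.5y) = 2309/2500 ≈ 0.923600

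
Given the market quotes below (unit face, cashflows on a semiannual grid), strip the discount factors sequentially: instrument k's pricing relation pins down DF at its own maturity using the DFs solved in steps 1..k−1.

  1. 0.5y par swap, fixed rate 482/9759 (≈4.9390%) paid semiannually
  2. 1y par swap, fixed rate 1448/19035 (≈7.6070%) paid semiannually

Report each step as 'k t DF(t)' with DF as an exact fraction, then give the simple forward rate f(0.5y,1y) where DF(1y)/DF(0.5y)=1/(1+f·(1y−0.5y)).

step 1 [0.5y] swap r/2=241/9759: DF=(1 − 241/9759·(0))/(1+241/9759) = 9759/10000 ≈ 0.975900
step 2 [1y] swap r/2=724/19035: DF=(1 − 724/19035·(0.975900))/(1+724/19035) = 2319/2500 ≈ 0.927600

1 1/2 9759/10000
2 1 2319/2500
f(0.5y,1y) = ((9759/10000)/(2319/2500) − 1)/(1/2) = 161/1546 ≈ 10.4140%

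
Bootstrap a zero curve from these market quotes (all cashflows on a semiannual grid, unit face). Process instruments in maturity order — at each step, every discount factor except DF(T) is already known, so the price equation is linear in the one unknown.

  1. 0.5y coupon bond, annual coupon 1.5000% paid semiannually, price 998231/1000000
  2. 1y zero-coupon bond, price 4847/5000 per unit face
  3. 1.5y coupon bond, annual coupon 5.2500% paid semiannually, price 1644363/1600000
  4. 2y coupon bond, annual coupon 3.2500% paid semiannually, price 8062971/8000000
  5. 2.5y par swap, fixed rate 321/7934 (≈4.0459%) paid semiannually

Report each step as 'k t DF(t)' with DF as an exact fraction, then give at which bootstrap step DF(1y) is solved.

1 1/2 2477/2500
2 1 4847/5000
3 3/2 9513/10000
4 2 2363/2500
5 5/2 9037/10000
DF(1y) is solved at step 2

step 1 [0.5y] bond c/2=3/400: DF=(998231/1000000 − 3/400·(0))/(1+3/400) = 2477/2500 ≈ 0.990800
step 2 [1y] zero: DF = P = 4847/5000 ≈ 0.969400
step 3 [1.5y] bond c/2=21/800: DF=(1644363/1600000 − 21/800·(0.990800+0.969400))/(1+21/800) = 9513/10000 ≈ 0.951300
step 4 [2y] bond c/2=13/800: DF=(8062971/8000000 − 13/800·(0.990800+0.969400+0.951300))/(1+13/800) = 2363/2500 ≈ 0.945200
step 5 [2.5y] swap r/2=321/15868: DF=(1 − 321/15868·(0.990800+0.969400+0.951300+0.945200))/(1+321/15868) = 9037/10000 ≈ 0.903700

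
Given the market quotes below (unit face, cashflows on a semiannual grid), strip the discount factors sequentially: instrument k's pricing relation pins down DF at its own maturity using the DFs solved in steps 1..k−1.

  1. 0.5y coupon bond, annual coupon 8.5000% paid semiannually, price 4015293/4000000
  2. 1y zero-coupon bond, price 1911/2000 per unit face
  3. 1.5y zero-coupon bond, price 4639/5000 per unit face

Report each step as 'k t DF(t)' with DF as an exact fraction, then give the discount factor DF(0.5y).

step 1 [0.5y] bond c/2=17/400: DF=(4015293/4000000 − 17/400·(0))/(1+17/400) = 9629/10000 ≈ 0.962900
step 2 [1y] zero: DF = P = 1911/2000 ≈ 0.955500
step 3 [1.5y] zero: DF = P = 4639/5000 ≈ 0.927800

1 1/2 9629/10000
2 1 1911/2000
3 3/2 4639/5000
DF(0.5y) = 9629/10000 ≈ 0.962900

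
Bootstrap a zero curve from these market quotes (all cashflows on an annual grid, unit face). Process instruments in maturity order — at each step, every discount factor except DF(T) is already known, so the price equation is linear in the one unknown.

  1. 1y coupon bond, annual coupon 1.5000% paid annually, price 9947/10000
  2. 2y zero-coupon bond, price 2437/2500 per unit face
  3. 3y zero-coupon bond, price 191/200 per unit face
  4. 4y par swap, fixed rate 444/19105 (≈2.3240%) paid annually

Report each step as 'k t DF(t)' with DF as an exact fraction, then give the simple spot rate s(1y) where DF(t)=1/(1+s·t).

step 1 [1y] bond c/1=3/200: DF=(9947/10000 − 3/200·(0))/(1+3/200) = 49/50 ≈ 0.980000
step 2 [2y] zero: DF = P = 2437/2500 ≈ 0.974800
step 3 [3y] zero: DF = P = 191/200 ≈ 0.955000
step 4 [4y] swap r/1=444/19105: DF=(1 − 444/19105·(0.980000+0.974800+0.955000))/(1+444/19105) = 1139/1250 ≈ 0.911200

1 1 49/50
2 2 2437/2500
3 3 191/200
4 4 1139/1250
s(1y) = (1/(49/50) − 1)/(1) = 1/49 ≈ 2.0408%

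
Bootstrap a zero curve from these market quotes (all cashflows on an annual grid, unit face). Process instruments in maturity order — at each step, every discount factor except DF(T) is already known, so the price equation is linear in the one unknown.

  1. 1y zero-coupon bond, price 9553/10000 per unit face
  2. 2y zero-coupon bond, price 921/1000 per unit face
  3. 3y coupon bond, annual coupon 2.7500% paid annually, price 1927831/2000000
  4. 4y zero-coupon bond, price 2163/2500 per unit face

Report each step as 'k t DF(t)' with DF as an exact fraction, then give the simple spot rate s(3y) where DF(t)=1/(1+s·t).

step 1 [1y] zero: DF = P = 9553/10000 ≈ 0.955300
step 2 [2y] zero: DF = P = 921/1000 ≈ 0.921000
step 3 [3y] bond c/1=11/400: DF=(1927831/2000000 − 11/400·(0.955300+0.921000))/(1+11/400) = 8879/10000 ≈ 0.887900
step 4 [4y] zero: DF = P = 2163/2500 ≈ 0.865200

1 1 9553/10000
2 2 921/1000
3 3 8879/10000
4 4 2163/2500
s(3y) = (1/(8879/10000) − 1)/(3) = 1121/26637 ≈ 4.2084%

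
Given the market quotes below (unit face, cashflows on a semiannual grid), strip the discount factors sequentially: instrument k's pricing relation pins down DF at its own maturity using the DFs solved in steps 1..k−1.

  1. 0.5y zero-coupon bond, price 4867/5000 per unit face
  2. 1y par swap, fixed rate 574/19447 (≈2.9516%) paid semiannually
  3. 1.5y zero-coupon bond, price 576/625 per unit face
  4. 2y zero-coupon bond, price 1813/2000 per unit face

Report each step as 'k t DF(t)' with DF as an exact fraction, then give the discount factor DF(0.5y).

step 1 [0.5y] zero: DF = P = 4867/5000 ≈ 0.973400
step 2 [1y] swap r/2=287/19447: DF=(1 − 287/19447·(0.973400))/(1+287/19447) = 9713/10000 ≈ 0.971300
step 3 [1.5y] zero: DF = P = 576/625 ≈ 0.921600
step 4 [2y] zero: DF = P = 1813/2000 ≈ 0.906500

1 1/2 4867/5000
2 1 9713/10000
3 3/2 576/625
4 2 1813/2000
DF(0.5y) = 4867/5000 ≈ 0.973400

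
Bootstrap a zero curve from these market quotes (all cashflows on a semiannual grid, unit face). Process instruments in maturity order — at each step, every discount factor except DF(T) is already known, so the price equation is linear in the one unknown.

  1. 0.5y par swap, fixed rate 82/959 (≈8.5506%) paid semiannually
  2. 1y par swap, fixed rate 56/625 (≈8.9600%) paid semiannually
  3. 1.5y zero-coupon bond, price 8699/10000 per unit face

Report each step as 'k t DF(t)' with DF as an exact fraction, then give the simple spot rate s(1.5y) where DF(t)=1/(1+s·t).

step 1 [0.5y] swap r/2=41/959: DF=(1 − 41/959·(0))/(1+41/959) = 959/1000 ≈ 0.959000
step 2 [1y] swap r/2=28/625: DF=(1 − 28/625·(0.959000))/(1+28/625) = 229/250 ≈ 0.916000
step 3 [1.5y] zero: DF = P = 8699/10000 ≈ 0.869900

1 1/2 959/1000
2 1 229/250
3 3/2 8699/10000
s(1.5y) = (1/(8699/10000) − 1)/(3/2) = 2602/26097 ≈ 9.9705%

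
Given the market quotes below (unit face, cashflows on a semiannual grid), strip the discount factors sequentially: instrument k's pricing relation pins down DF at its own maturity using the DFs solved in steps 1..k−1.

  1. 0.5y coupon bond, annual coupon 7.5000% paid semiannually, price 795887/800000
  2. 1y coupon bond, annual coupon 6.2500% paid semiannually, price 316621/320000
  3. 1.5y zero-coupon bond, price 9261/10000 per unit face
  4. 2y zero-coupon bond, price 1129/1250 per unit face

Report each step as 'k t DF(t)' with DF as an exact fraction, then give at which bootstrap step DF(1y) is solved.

step 1 [0.5y] bond c/2=3/80: DF=(795887/800000 − 3/80·(0))/(1+3/80) = 9589/10000 ≈ 0.958900
step 2 [1y] bond c/2=1/32: DF=(316621/320000 − 1/32·(0.958900))/(1+1/32) = 1163/1250 ≈ 0.930400
step 3 [1.5y] zero: DF = P = 9261/10000 ≈ 0.926100
step 4 [2y] zero: DF = P = 1129/1250 ≈ 0.903200

1 1/2 9589/10000
2 1 1163/1250
3 3/2 9261/10000
4 2 1129/1250
DF(1y) is solved at step 2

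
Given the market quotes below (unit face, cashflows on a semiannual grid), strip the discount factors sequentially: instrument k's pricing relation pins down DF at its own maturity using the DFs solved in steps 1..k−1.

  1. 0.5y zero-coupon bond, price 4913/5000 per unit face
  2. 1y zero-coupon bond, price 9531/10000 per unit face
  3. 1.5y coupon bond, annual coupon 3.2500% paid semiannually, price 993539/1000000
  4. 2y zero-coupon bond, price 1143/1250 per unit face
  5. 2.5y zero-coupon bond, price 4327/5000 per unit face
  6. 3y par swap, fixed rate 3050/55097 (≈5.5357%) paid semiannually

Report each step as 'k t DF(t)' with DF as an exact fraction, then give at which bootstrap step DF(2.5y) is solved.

1 1/2 4913/5000
2 1 9531/10000
3 3/2 9467/10000
4 2 1143/1250
5 5/2 4327/5000
6 3 339/400
DF(2.5y) is solved at step 5

step 1 [0.5y] zero: DF = P = 4913/5000 ≈ 0.982600
step 2 [1y] zero: DF = P = 9531/10000 ≈ 0.953100
step 3 [1.5y] bond c/2=13/800: DF=(993539/1000000 − 13/800·(0.982600+0.953100))/(1+13/800) = 9467/10000 ≈ 0.946700
step 4 [2y] zero: DF = P = 1143/1250 ≈ 0.914400
step 5 [2.5y] zero: DF = P = 4327/5000 ≈ 0.865400
step 6 [3y] swap r/2=1525/55097: DF=(1 − 1525/55097·(0.982600+0.953100+0.946700+0.914400+0.865400))/(1+1525/55097) = 339/400 ≈ 0.847500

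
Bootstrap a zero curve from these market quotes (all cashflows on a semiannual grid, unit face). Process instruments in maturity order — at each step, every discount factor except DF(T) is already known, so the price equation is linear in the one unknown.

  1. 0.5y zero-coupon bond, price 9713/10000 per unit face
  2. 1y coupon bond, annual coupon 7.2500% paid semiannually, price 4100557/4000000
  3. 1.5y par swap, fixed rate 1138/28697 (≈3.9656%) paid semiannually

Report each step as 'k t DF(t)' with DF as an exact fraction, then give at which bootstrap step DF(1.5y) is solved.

1 1/2 9713/10000
2 1 9553/10000
3 3/2 9431/10000
DF(1.5y) is solved at step 3

step 1 [0.5y] zero: DF = P = 9713/10000 ≈ 0.971300
step 2 [1y] bond c/2=29/800: DF=(4100557/4000000 − 29/800·(0.971300))/(1+29/800) = 9553/10000 ≈ 0.955300
step 3 [1.5y] swap r/2=569/28697: DF=(1 − 569/28697·(0.971300+0.955300))/(1+569/28697) = 9431/10000 ≈ 0.943100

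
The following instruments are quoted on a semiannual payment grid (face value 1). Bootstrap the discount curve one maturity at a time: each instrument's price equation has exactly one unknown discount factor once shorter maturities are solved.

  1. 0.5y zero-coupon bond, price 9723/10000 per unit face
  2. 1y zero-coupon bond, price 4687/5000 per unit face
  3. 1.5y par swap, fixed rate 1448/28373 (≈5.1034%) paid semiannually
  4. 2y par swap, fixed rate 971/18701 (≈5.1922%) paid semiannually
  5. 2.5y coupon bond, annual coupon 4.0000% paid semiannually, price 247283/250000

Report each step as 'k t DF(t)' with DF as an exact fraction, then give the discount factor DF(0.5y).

step 1 [0.5y] zero: DF = P = 9723/10000 ≈ 0.972300
step 2 [1y] zero: DF = P = 4687/5000 ≈ 0.937400
step 3 [1.5y] swap r/2=724/28373: DF=(1 − 724/28373·(0.972300+0.937400))/(1+724/28373) = 2319/2500 ≈ 0.927600
step 4 [2y] swap r/2=971/37402: DF=(1 − 971/37402·(0.972300+0.937400+0.927600))/(1+971/37402) = 9029/10000 ≈ 0.902900
step 5 [2.5y] bond c/2=1/50: DF=(247283/250000 − 1/50·(0.972300+0.937400+0.927600+0.902900))/(1+1/50) = 2241/2500 ≈ 0.896400

1 1/2 9723/10000
2 1 4687/5000
3 3/2 2319/2500
4 2 9029/10000
5 5/2 2241/2500
DF(0.5y) = 9723/10000 ≈ 0.972300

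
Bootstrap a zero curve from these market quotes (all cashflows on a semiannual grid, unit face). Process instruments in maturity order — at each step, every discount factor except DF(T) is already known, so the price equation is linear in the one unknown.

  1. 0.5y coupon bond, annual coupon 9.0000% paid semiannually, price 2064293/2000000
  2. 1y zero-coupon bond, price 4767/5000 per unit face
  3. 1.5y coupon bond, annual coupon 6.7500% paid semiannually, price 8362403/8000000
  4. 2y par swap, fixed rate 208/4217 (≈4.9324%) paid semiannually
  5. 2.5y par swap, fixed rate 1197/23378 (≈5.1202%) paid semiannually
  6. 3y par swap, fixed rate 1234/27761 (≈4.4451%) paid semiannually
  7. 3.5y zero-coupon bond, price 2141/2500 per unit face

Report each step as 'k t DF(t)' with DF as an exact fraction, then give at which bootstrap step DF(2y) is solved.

step 1 [0.5y] bond c/2=9/200: DF=(2064293/2000000 − 9/200·(0))/(1+9/200) = 9877/10000 ≈ 0.987700
step 2 [1y] zero: DF = P = 4767/5000 ≈ 0.953400
step 3 [1.5y] bond c/2=27/800: DF=(8362403/8000000 − 27/800·(0.987700+0.953400))/(1+27/800) = 4739/5000 ≈ 0.947800
step 4 [2y] swap r/2=104/4217: DF=(1 − 104/4217·(0.987700+0.953400+0.947800))/(1+104/4217) = 1133/1250 ≈ 0.906400
step 5 [2.5y] swap r/2=1197/46756: DF=(1 − 1197/46756·(0.987700+0.953400+0.947800+0.906400))/(1+1197/46756) = 8803/10000 ≈ 0.880300
step 6 [3y] swap r/2=617/27761: DF=(1 − 617/27761·(0.987700+0.953400+0.947800+0.906400+0.880300))/(1+617/27761) = 4383/5000 ≈ 0.876600
step 7 [3.5y] zero: DF = P = 2141/2500 ≈ 0.856400

1 1/2 9877/10000
2 1 4767/5000
3 3/2 4739/5000
4 2 1133/1250
5 5/2 8803/10000
6 3 4383/5000
7 7/2 2141/2500
DF(2y) is solved at step 4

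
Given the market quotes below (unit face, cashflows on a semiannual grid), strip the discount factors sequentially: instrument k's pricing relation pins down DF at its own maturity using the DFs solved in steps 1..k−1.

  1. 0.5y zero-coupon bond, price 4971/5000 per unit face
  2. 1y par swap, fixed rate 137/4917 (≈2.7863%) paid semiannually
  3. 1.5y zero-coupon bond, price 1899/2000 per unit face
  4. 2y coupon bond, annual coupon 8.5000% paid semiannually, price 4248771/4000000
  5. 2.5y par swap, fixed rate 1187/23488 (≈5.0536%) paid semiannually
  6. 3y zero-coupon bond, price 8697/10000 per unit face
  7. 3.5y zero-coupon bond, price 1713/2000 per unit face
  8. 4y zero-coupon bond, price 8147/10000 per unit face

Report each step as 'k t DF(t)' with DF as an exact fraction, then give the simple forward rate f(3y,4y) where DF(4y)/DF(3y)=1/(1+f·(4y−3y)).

step 1 [0.5y] zero: DF = P = 4971/5000 ≈ 0.994200
step 2 [1y] swap r/2=137/9834: DF=(1 − 137/9834·(0.994200))/(1+137/9834) = 4863/5000 ≈ 0.972600
step 3 [1.5y] zero: DF = P = 1899/2000 ≈ 0.949500
step 4 [2y] bond c/2=17/400: DF=(4248771/4000000 − 17/400·(0.994200+0.972600+0.949500))/(1+17/400) = 9/10 ≈ 0.900000
step 5 [2.5y] swap r/2=1187/46976: DF=(1 − 1187/46976·(0.994200+0.972600+0.949500+0.900000))/(1+1187/46976) = 8813/10000 ≈ 0.881300
step 6 [3y] zero: DF = P = 8697/10000 ≈ 0.869700
step 7 [3.5y] zero: DF = P = 1713/2000 ≈ 0.856500
step 8 [4y] zero: DF = P = 8147/10000 ≈ 0.814700

1 1/2 4971/5000
2 1 4863/5000
3 3/2 1899/2000
4 2 9/10
5 5/2 8813/10000
6 3 8697/10000
7 7/2 1713/2000
8 4 8147/10000
f(3y,4y) = ((8697/10000)/(8147/10000) − 1)/(1) = 550/8147 ≈ 6.7510%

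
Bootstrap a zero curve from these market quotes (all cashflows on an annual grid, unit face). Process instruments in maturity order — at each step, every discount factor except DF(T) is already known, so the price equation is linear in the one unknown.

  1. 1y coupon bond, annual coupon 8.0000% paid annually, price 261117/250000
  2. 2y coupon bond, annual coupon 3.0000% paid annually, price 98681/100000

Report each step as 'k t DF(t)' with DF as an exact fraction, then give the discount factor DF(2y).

1 1 9671/10000
2 2 9299/10000
DF(2y) = 9299/10000 ≈ 0.929900

step 1 [1y] bond c/1=2/25: DF=(261117/250000 − 2/25·(0))/(1+2/25) = 9671/10000 ≈ 0.967100
step 2 [2y] bond c/1=3/100: DF=(98681/100000 − 3/100·(0.967100))/(1+3/100) = 9299/10000 ≈ 0.929900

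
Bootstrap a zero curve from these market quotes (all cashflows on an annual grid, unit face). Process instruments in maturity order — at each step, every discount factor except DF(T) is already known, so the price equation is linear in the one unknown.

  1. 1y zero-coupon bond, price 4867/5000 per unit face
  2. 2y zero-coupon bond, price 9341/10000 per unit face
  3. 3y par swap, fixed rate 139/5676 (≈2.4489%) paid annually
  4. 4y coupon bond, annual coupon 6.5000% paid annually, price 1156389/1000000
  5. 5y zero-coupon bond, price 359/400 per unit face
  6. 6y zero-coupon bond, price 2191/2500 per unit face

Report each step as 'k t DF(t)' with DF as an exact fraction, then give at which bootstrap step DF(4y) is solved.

1 1 4867/5000
2 2 9341/10000
3 3 1861/2000
4 4 4563/5000
5 5 359/400
6 6 2191/2500
DF(4y) is solved at step 4

step 1 [1y] zero: DF = P = 4867/5000 ≈ 0.973400
step 2 [2y] zero: DF = P = 9341/10000 ≈ 0.934100
step 3 [3y] swap r/1=139/5676: DF=(1 − 139/5676·(0.973400+0.934100))/(1+139/5676) = 1861/2000 ≈ 0.930500
step 4 [4y] bond c/1=13/200: DF=(1156389/1000000 − 13/200·(0.973400+0.934100+0.930500))/(1+13/200) = 4563/5000 ≈ 0.912600
step 5 [5y] zero: DF = P = 359/400 ≈ 0.897500
step 6 [6y] zero: DF = P = 2191/2500 ≈ 0.876400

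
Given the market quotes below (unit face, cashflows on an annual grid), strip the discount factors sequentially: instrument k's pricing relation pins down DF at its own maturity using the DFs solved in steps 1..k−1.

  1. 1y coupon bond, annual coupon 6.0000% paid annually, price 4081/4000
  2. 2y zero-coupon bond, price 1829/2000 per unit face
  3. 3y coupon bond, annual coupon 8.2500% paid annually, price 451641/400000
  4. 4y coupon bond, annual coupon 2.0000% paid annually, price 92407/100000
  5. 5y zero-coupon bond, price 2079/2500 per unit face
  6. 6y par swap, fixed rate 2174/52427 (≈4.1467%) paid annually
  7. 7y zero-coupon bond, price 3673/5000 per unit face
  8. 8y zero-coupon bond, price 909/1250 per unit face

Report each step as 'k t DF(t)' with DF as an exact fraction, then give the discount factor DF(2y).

step 1 [1y] bond c/1=3/50: DF=(4081/4000 − 3/50·(0))/(1+3/50) = 77/80 ≈ 0.962500
step 2 [2y] zero: DF = P = 1829/2000 ≈ 0.914500
step 3 [3y] bond c/1=33/400: DF=(451641/400000 − 33/400·(0.962500+0.914500))/(1+33/400) = 9/10 ≈ 0.900000
step 4 [4y] bond c/1=1/50: DF=(92407/100000 − 1/50·(0.962500+0.914500+0.900000))/(1+1/50) = 1703/2000 ≈ 0.851500
step 5 [5y] zero: DF = P = 2079/2500 ≈ 0.831600
step 6 [6y] swap r/1=2174/52427: DF=(1 − 2174/52427·(0.962500+0.914500+0.900000+0.851500+0.831600))/(1+2174/52427) = 3913/5000 ≈ 0.782600
step 7 [7y] zero: DF = P = 3673/5000 ≈ 0.734600
step 8 [8y] zero: DF = P = 909/1250 ≈ 0.727200

1 1 77/80
2 2 1829/2000
3 3 9/10
4 4 1703/2000
5 5 2079/2500
6 6 3913/5000
7 7 3673/5000
8 8 909/1250
DF(2y) = 1829/2000 ≈ 0.914500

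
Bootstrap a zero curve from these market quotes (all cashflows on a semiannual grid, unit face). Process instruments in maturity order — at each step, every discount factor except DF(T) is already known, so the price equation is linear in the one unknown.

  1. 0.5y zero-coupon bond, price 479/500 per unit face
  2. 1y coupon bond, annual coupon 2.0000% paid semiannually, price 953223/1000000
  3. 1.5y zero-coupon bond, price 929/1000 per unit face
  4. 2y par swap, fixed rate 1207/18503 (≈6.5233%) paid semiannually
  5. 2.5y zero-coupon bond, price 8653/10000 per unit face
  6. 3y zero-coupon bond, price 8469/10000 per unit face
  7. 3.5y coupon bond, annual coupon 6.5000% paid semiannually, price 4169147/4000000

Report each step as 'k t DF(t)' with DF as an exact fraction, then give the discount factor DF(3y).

step 1 [0.5y] zero: DF = P = 479/500 ≈ 0.958000
step 2 [1y] bond c/2=1/100: DF=(953223/1000000 − 1/100·(0.958000))/(1+1/100) = 9343/10000 ≈ 0.934300
step 3 [1.5y] zero: DF = P = 929/1000 ≈ 0.929000
step 4 [2y] swap r/2=1207/37006: DF=(1 − 1207/37006·(0.958000+0.934300+0.929000))/(1+1207/37006) = 8793/10000 ≈ 0.879300
step 5 [2.5y] zero: DF = P = 8653/10000 ≈ 0.865300
step 6 [3y] zero: DF = P = 8469/10000 ≈ 0.846900
step 7 [3.5y] bond c/2=13/400: DF=(4169147/4000000 − 13/400·(0.958000+0.934300+0.929000+0.879300+0.865300+0.846900))/(1+13/400) = 8391/10000 ≈ 0.839100

1 1/2 479/500
2 1 9343/10000
3 3/2 929/1000
4 2 8793/10000
5 5/2 8653/10000
6 3 8469/10000
7 7/2 8391/10000
DF(3y) = 8469/10000 ≈ 0.846900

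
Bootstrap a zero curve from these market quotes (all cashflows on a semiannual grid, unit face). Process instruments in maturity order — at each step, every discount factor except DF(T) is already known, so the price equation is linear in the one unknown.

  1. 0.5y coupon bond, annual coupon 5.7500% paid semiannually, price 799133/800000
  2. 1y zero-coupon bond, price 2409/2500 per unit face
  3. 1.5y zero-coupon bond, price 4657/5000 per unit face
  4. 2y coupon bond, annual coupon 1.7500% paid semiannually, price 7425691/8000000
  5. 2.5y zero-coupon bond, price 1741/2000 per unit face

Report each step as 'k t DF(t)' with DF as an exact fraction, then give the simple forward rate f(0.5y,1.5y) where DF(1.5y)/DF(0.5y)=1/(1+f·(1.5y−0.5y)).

step 1 [0.5y] bond c/2=23/800: DF=(799133/800000 − 23/800·(0))/(1+23/800) = 971/1000 ≈ 0.971000
step 2 [1y] zero: DF = P = 2409/2500 ≈ 0.963600
step 3 [1.5y] zero: DF = P = 4657/5000 ≈ 0.931400
step 4 [2y] bond c/2=7/800: DF=(7425691/8000000 − 7/800·(0.971000+0.963600+0.931400))/(1+7/800) = 8953/10000 ≈ 0.895300
step 5 [2.5y] zero: DF = P = 1741/2000 ≈ 0.870500

1 1/2 971/1000
2 1 2409/2500
3 3/2 4657/5000
4 2 8953/10000
5 5/2 1741/2000
f(0.5y,1.5y) = ((971/1000)/(4657/5000) − 1)/(1) = 198/4657 ≈ 4.2517%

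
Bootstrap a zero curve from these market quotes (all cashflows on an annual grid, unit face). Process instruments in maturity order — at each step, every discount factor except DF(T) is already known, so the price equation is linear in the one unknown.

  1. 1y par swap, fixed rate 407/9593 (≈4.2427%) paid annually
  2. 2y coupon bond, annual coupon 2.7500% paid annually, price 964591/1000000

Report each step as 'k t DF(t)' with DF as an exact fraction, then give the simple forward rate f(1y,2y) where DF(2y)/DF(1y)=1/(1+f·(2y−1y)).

step 1 [1y] swap r/1=407/9593: DF=(1 − 407/9593·(0))/(1+407/9593) = 9593/10000 ≈ 0.959300
step 2 [2y] bond c/1=11/400: DF=(964591/1000000 − 11/400·(0.959300))/(1+11/400) = 9131/10000 ≈ 0.913100

1 1 9593/10000
2 2 9131/10000
f(1y,2y) = ((9593/10000)/(9131/10000) − 1)/(1) = 462/9131 ≈ 5.0597%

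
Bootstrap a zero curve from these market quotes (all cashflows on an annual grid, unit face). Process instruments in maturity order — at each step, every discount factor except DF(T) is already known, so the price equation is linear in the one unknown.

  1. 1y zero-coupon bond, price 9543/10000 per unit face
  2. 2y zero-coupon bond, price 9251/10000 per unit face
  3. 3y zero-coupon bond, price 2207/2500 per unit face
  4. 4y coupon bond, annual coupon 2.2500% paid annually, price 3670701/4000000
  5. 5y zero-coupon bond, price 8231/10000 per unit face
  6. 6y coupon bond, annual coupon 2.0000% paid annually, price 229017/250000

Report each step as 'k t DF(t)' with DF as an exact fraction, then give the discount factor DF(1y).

step 1 [1y] zero: DF = P = 9543/10000 ≈ 0.954300
step 2 [2y] zero: DF = P = 9251/10000 ≈ 0.925100
step 3 [3y] zero: DF = P = 2207/2500 ≈ 0.882800
step 4 [4y] bond c/1=9/400: DF=(3670701/4000000 − 9/400·(0.954300+0.925100+0.882800))/(1+9/400) = 8367/10000 ≈ 0.836700
step 5 [5y] zero: DF = P = 8231/10000 ≈ 0.823100
step 6 [6y] bond c/1=1/50: DF=(229017/250000 − 1/50·(0.954300+0.925100+0.882800+0.836700+0.823100))/(1+1/50) = 4057/5000 ≈ 0.811400

1 1 9543/10000
2 2 9251/10000
3 3 2207/2500
4 4 8367/10000
5 5 8231/10000
6 6 4057/5000
DF(1y) = 9543/10000 ≈ 0.954300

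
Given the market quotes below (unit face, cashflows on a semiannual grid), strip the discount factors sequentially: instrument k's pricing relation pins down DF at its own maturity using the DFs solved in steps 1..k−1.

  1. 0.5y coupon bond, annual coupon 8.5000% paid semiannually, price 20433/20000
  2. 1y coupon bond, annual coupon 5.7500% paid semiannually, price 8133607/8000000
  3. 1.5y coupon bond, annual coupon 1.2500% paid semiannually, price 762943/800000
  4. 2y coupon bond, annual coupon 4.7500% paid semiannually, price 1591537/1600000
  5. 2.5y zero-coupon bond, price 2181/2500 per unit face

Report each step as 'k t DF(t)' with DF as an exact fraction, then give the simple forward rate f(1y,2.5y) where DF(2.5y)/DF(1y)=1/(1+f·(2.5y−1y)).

step 1 [0.5y] bond c/2=17/400: DF=(20433/20000 − 17/400·(0))/(1+17/400) = 49/50 ≈ 0.980000
step 2 [1y] bond c/2=23/800: DF=(8133607/8000000 − 23/800·(0.980000))/(1+23/800) = 9609/10000 ≈ 0.960900
step 3 [1.5y] bond c/2=1/160: DF=(762943/800000 − 1/160·(0.980000+0.960900))/(1+1/160) = 9357/10000 ≈ 0.935700
step 4 [2y] bond c/2=19/800: DF=(1591537/1600000 − 19/800·(0.980000+0.960900+0.935700))/(1+19/800) = 9049/10000 ≈ 0.904900
step 5 [2.5y] zero: DF = P = 2181/2500 ≈ 0.872400

1 1/2 49/50
2 1 9609/10000
3 3/2 9357/10000
4 2 9049/10000
5 5/2 2181/2500
f(1y,2.5y) = ((9609/10000)/(2181/2500) − 1)/(3/2) = 295/4362 ≈ 6.7630%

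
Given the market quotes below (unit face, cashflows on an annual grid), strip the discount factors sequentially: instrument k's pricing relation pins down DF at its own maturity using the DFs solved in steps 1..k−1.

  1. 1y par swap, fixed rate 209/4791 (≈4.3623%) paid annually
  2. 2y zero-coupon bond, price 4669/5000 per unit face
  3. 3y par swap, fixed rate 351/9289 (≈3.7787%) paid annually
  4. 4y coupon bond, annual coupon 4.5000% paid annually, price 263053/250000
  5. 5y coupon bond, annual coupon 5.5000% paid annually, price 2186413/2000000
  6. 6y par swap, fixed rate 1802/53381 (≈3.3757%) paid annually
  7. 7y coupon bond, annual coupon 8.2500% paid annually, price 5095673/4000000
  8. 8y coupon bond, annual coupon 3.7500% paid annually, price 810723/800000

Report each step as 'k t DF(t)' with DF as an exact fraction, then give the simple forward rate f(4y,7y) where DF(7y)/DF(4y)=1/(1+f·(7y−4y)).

1 1 4791/5000
2 2 4669/5000
3 3 8947/10000
4 4 8869/10000
5 5 8447/10000
6 6 4099/5000
7 7 77/100
8 8 189/250
f(4y,7y) = ((8869/10000)/(77/100) − 1)/(3) = 167/3300 ≈ 5.0606%

step 1 [1y] swap r/1=209/4791: DF=(1 − 209/4791·(0))/(1+209/4791) = 4791/5000 ≈ 0.958200
step 2 [2y] zero: DF = P = 4669/5000 ≈ 0.933800
step 3 [3y] swap r/1=351/9289: DF=(1 − 351/9289·(0.958200+0.933800))/(1+351/9289) = 8947/10000 ≈ 0.894700
step 4 [4y] bond c/1=9/200: DF=(263053/250000 − 9/200·(0.958200+0.933800+0.894700))/(1+9/200) = 8869/10000 ≈ 0.886900
step 5 [5y] bond c/1=11/200: DF=(2186413/2000000 − 11/200·(0.958200+0.933800+0.894700+0.886900))/(1+11/200) = 8447/10000 ≈ 0.844700
step 6 [6y] swap r/1=1802/53381: DF=(1 − 1802/53381·(0.958200+0.933800+0.894700+0.886900+0.844700))/(1+1802/53381) = 4099/5000 ≈ 0.819800
step 7 [7y] bond c/1=33/400: DF=(5095673/4000000 − 33/400·(0.958200+0.933800+0.894700+0.886900+0.844700+0.819800))/(1+33/400) = 77/100 ≈ 0.770000
step 8 [8y] bond c/1=3/80: DF=(810723/800000 − 3/80·(0.958200+0.933800+0.894700+0.886900+0.844700+0.819800+0.770000))/(1+3/80) = 189/250 ≈ 0.756000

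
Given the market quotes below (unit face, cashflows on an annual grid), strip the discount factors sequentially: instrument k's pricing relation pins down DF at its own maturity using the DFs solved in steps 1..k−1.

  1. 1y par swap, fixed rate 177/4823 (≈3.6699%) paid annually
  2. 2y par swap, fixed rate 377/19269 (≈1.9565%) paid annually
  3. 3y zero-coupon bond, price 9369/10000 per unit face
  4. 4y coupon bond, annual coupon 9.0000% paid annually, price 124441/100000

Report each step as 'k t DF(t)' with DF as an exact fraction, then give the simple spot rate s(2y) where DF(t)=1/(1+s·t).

1 1 4823/5000
2 2 9623/10000
3 3 9369/10000
4 4 2263/2500
s(2y) = (1/(9623/10000) − 1)/(2) = 377/19246 ≈ 1.9588%

step 1 [1y] swap r/1=177/4823: DF=(1 − 177/4823·(0))/(1+177/4823) = 4823/5000 ≈ 0.964600
step 2 [2y] swap r/1=377/19269: DF=(1 − 377/19269·(0.964600))/(1+377/19269) = 9623/10000 ≈ 0.962300
step 3 [3y] zero: DF = P = 9369/10000 ≈ 0.936900
step 4 [4y] bond c/1=9/100: DF=(124441/100000 − 9/100·(0.964600+0.962300+0.936900))/(1+9/100) = 2263/2500 ≈ 0.905200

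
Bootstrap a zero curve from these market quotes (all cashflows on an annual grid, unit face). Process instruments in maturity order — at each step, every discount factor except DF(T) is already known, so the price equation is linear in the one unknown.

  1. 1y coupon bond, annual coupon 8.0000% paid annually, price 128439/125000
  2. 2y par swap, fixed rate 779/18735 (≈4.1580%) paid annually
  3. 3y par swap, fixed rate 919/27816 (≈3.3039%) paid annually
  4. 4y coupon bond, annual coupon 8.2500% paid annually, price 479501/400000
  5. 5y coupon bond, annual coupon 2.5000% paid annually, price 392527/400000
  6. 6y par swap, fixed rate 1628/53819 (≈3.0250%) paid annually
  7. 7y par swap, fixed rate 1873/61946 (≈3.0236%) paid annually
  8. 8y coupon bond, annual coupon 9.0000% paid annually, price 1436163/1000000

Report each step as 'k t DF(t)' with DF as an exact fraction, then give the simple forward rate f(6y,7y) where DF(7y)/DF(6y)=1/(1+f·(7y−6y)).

step 1 [1y] bond c/1=2/25: DF=(128439/125000 − 2/25·(0))/(1+2/25) = 4757/5000 ≈ 0.951400
step 2 [2y] swap r/1=779/18735: DF=(1 − 779/18735·(0.951400))/(1+779/18735) = 9221/10000 ≈ 0.922100
step 3 [3y] swap r/1=919/27816: DF=(1 − 919/27816·(0.951400+0.922100))/(1+919/27816) = 9081/10000 ≈ 0.908100
step 4 [4y] bond c/1=33/400: DF=(479501/400000 − 33/400·(0.951400+0.922100+0.908100))/(1+33/400) = 4477/5000 ≈ 0.895400
step 5 [5y] bond c/1=1/40: DF=(392527/400000 − 1/40·(0.951400+0.922100+0.908100+0.895400))/(1+1/40) = 8677/10000 ≈ 0.867700
step 6 [6y] swap r/1=1628/53819: DF=(1 − 1628/53819·(0.951400+0.922100+0.908100+0.895400+0.867700))/(1+1628/53819) = 2093/2500 ≈ 0.837200
step 7 [7y] swap r/1=1873/61946: DF=(1 − 1873/61946·(0.951400+0.922100+0.908100+0.895400+0.867700+0.837200))/(1+1873/61946) = 8127/10000 ≈ 0.812700
step 8 [8y] bond c/1=9/100: DF=(1436163/1000000 − 9/100·(0.951400+0.922100+0.908100+0.895400+0.867700+0.837200+0.812700))/(1+9/100) = 8061/10000 ≈ 0.806100

1 1 4757/5000
2 2 9221/10000
3 3 9081/10000
4 4 4477/5000
5 5 8677/10000
6 6 2093/2500
7 7 8127/10000
8 8 8061/10000
f(6y,7y) = ((2093/2500)/(8127/10000) − 1)/(1) = 35/1161 ≈ 3.0146%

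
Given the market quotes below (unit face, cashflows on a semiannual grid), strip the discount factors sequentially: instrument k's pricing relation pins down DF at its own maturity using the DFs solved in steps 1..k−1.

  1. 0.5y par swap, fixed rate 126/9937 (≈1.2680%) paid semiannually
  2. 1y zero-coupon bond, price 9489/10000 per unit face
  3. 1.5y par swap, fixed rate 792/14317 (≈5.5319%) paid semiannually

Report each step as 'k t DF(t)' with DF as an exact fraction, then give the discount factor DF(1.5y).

step 1 [0.5y] swap r/2=63/9937: DF=(1 − 63/9937·(0))/(1+63/9937) = 9937/10000 ≈ 0.993700
step 2 [1y] zero: DF = P = 9489/10000 ≈ 0.948900
step 3 [1.5y] swap r/2=396/14317: DF=(1 − 396/14317·(0.993700+0.948900))/(1+396/14317) = 1151/1250 ≈ 0.920800

1 1/2 9937/10000
2 1 9489/10000
3 3/2 1151/1250
DF(1.5y) = 1151/1250 ≈ 0.920800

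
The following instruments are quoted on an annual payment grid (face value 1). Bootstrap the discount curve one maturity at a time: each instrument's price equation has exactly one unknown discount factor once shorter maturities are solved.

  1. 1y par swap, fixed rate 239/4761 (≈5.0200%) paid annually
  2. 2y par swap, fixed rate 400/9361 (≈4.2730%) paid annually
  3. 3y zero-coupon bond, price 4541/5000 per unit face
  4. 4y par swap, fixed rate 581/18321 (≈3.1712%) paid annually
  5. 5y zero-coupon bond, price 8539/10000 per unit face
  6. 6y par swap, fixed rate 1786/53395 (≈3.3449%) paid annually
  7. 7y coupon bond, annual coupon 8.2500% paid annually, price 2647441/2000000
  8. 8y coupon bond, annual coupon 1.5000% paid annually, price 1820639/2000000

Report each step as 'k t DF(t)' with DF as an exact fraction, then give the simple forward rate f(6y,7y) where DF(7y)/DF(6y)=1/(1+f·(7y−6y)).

1 1 4761/5000
2 2 23/25
3 3 4541/5000
4 4 4419/5000
5 5 8539/10000
6 6 4107/5000
7 7 8159/10000
8 8 8059/10000
f(6y,7y) = ((4107/5000)/(8159/10000) − 1)/(1) = 55/8159 ≈ 0.6741%

step 1 [1y] swap r/1=239/4761: DF=(1 − 239/4761·(0))/(1+239/4761) = 4761/5000 ≈ 0.952200
step 2 [2y] swap r/1=400/9361: DF=(1 − 400/9361·(0.952200))/(1+400/9361) = 23/25 ≈ 0.920000
step 3 [3y] zero: DF = P = 4541/5000 ≈ 0.908200
step 4 [4y] swap r/1=581/18321: DF=(1 − 581/18321·(0.952200+0.920000+0.908200))/(1+581/18321) = 4419/5000 ≈ 0.883800
step 5 [5y] zero: DF = P = 8539/10000 ≈ 0.853900
step 6 [6y] swap r/1=1786/53395: DF=(1 − 1786/53395·(0.952200+0.920000+0.908200+0.883800+0.853900))/(1+1786/53395) = 4107/5000 ≈ 0.821400
step 7 [7y] bond c/1=33/400: DF=(2647441/2000000 − 33/400·(0.952200+0.920000+0.908200+0.883800+0.853900+0.821400))/(1+33/400) = 8159/10000 ≈ 0.815900
step 8 [8y] bond c/1=3/200: DF=(1820639/2000000 − 3/200·(0.952200+0.920000+0.908200+0.883800+0.853900+0.821400+0.815900))/(1+3/200) = 8059/10000 ≈ 0.805900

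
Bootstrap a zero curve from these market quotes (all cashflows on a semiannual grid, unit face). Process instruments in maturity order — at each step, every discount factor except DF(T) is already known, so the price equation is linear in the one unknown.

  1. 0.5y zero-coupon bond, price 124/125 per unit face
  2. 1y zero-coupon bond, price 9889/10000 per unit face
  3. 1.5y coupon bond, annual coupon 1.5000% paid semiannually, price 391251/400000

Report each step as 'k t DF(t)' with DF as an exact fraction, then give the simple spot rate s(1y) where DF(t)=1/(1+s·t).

step 1 [0.5y] zero: DF = P = 124/125 ≈ 0.992000
step 2 [1y] zero: DF = P = 9889/10000 ≈ 0.988900
step 3 [1.5y] bond c/2=3/400: DF=(391251/400000 − 3/400·(0.992000+0.988900))/(1+3/400) = 9561/10000 ≈ 0.956100

1 1/2 124/125
2 1 9889/10000
3 3/2 9561/10000
s(1y) = (1/(9889/10000) − 1)/(1) = 111/9889 ≈ 1.1225%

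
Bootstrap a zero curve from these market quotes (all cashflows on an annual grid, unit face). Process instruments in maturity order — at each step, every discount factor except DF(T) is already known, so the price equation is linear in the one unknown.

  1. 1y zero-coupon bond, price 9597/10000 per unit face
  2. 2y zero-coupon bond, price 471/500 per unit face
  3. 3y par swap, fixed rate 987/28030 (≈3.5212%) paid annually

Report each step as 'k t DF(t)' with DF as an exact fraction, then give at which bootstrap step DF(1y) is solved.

step 1 [1y] zero: DF = P = 9597/10000 ≈ 0.959700
step 2 [2y] zero: DF = P = 471/500 ≈ 0.942000
step 3 [3y] swap r/1=987/28030: DF=(1 − 987/28030·(0.959700+0.942000))/(1+987/28030) = 9013/10000 ≈ 0.901300

1 1 9597/10000
2 2 471/500
3 3 9013/10000
DF(1y) is solved at step 1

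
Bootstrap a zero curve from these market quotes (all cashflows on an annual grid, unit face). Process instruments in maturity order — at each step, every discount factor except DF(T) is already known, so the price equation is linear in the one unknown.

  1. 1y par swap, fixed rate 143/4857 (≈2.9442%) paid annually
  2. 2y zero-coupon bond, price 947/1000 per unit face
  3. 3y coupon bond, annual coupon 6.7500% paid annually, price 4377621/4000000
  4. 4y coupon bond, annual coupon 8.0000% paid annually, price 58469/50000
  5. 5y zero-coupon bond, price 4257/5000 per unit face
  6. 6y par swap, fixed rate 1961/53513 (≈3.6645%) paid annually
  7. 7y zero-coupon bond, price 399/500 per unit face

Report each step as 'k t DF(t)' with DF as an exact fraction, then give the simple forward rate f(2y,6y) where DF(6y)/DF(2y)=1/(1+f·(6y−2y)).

step 1 [1y] swap r/1=143/4857: DF=(1 − 143/4857·(0))/(1+143/4857) = 4857/5000 ≈ 0.971400
step 2 [2y] zero: DF = P = 947/1000 ≈ 0.947000
step 3 [3y] bond c/1=27/400: DF=(4377621/4000000 − 27/400·(0.971400+0.947000))/(1+27/400) = 9039/10000 ≈ 0.903900
step 4 [4y] bond c/1=2/25: DF=(58469/50000 − 2/25·(0.971400+0.947000+0.903900))/(1+2/25) = 8737/10000 ≈ 0.873700
step 5 [5y] zero: DF = P = 4257/5000 ≈ 0.851400
step 6 [6y] swap r/1=1961/53513: DF=(1 − 1961/53513·(0.971400+0.947000+0.903900+0.873700+0.851400))/(1+1961/53513) = 8039/10000 ≈ 0.803900
step 7 [7y] zero: DF = P = 399/500 ≈ 0.798000

1 1 4857/5000
2 2 947/1000
3 3 9039/10000
4 4 8737/10000
5 5 4257/5000
6 6 8039/10000
7 7 399/500
f(2y,6y) = ((947/1000)/(8039/10000) − 1)/(4) = 1431/32156 ≈ 4.4502%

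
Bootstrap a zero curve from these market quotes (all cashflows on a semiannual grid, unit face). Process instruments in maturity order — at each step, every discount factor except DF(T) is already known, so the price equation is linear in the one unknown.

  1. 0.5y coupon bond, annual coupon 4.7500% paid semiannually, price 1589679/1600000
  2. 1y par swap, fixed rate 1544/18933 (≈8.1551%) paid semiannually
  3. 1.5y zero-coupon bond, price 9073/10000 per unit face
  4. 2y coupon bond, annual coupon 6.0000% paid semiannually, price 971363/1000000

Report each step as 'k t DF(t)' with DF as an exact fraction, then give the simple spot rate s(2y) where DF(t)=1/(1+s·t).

step 1 [0.5y] bond c/2=19/800: DF=(1589679/1600000 − 19/800·(0))/(1+19/800) = 1941/2000 ≈ 0.970500
step 2 [1y] swap r/2=772/18933: DF=(1 − 772/18933·(0.970500))/(1+772/18933) = 2307/2500 ≈ 0.922800
step 3 [1.5y] zero: DF = P = 9073/10000 ≈ 0.907300
step 4 [2y] bond c/2=3/100: DF=(971363/1000000 − 3/100·(0.970500+0.922800+0.907300))/(1+3/100) = 1723/2000 ≈ 0.861500

1 1/2 1941/2000
2 1 2307/2500
3 3/2 9073/10000
4 2 1723/2000
s(2y) = (1/(1723/2000) − 1)/(2) = 277/3446 ≈ 8.0383%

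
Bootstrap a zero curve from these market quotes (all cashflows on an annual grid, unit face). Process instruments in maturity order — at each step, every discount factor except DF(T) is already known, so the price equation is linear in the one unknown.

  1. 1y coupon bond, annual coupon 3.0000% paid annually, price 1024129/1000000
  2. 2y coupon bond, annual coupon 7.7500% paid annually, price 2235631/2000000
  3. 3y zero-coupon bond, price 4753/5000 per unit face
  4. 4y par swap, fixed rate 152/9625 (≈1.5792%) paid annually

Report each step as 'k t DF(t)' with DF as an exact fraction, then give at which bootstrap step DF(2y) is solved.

1 1 9943/10000
2 2 9659/10000
3 3 4753/5000
4 4 587/625
DF(2y) is solved at step 2

step 1 [1y] bond c/1=3/100: DF=(1024129/1000000 − 3/100·(0))/(1+3/100) = 9943/10000 ≈ 0.994300
step 2 [2y] bond c/1=31/400: DF=(2235631/2000000 − 31/400·(0.994300))/(1+31/400) = 9659/10000 ≈ 0.965900
step 3 [3y] zero: DF = P = 4753/5000 ≈ 0.950600
step 4 [4y] swap r/1=152/9625: DF=(1 − 152/9625·(0.994300+0.965900+0.950600))/(1+152/9625) = 587/625 ≈ 0.939200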